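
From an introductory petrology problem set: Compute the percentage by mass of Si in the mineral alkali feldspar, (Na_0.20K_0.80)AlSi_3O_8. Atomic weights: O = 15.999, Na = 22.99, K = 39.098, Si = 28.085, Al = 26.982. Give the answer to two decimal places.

30.63 mass %

M((Na_0.20K_0.80)AlSi_3O_8) = 275.105 g/mol.
Si contributes 3 × 28.085 = 84.255 g per mole.
84.255/275.105 = 0.3063 → 30.63%.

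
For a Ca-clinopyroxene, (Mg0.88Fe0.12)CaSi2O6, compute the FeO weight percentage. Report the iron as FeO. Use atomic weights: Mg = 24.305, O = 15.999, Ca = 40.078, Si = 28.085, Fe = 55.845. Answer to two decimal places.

3.91 wt%

Formula mass = 220.332 g/mol.
0.12 Fe → 0.1200 mol FeO per formula unit; M(FeO) = 71.844, so FeO mass = 8.621 g.
8.621/220.332 × 100 = 3.91 wt%.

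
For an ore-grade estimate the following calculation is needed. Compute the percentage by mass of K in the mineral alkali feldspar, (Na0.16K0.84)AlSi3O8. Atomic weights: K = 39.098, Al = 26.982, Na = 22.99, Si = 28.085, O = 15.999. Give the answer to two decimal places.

11.91 mass %

Molar mass of (Na0.16K0.84)AlSi3O8: 0.16*22.99 + 0.84*39.098 + 1*26.982 + 3*28.085 + 8*15.999 = 275.750 g/mol.
Mass of K per formula unit: 0.84 × 39.098 = 32.842 g.
Weight fraction K = 32.842 / 275.750 = 0.1191.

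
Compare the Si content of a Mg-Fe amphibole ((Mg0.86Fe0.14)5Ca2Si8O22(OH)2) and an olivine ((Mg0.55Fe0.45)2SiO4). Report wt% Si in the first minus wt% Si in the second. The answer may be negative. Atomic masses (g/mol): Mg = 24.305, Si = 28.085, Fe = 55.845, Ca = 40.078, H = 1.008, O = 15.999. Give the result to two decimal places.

Si in (Mg0.86Fe0.14)5Ca2Si8O22(OH)2: molar mass 834.431 g/mol; 8×28.085 = 224.680 g → 26.93 wt%.
Si in (Mg0.55Fe0.45)2SiO4: molar mass 169.077 g/mol; 1×28.085 = 28.085 g → 16.61 wt%.
Difference = 26.93 − 16.61 = 10.32 percentage points.

10.32 percentage points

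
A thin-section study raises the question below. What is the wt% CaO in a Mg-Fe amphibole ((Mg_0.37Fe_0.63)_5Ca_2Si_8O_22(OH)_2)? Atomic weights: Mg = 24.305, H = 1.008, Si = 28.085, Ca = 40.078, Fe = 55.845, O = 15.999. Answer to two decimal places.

12.30 wt%

Formula mass = 911.704 g/mol.
2 Ca → 2.0000 mol CaO per formula unit; M(CaO) = 56.077, so CaO mass = 112.154 g.
112.154/911.704 × 100 = 12.30 wt%.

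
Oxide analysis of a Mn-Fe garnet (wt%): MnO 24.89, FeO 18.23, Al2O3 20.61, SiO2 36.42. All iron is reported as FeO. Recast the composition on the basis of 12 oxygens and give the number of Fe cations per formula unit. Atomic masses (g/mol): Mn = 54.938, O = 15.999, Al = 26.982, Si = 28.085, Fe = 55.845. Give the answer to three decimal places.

1.256 Fe apfu

MnO: 24.89/70.937 = 0.35087 mol → 0.35087 mol Mn, 0.35087 mol O.
FeO: 18.23/71.844 = 0.25374 mol → 0.25374 mol Fe, 0.25374 mol O.
Al2O3: 20.61/101.961 = 0.20214 mol → 0.40428 mol Al, 0.60642 mol O.
SiO2: 36.42/60.083 = 0.60616 mol → 0.60616 mol Si, 1.21232 mol O.
Total oxygen = 2.42335 mol. Normalization factor = 12/2.42335 = 4.95182.
Fe per 12 O = 0.25374 × 4.95182 = 1.256.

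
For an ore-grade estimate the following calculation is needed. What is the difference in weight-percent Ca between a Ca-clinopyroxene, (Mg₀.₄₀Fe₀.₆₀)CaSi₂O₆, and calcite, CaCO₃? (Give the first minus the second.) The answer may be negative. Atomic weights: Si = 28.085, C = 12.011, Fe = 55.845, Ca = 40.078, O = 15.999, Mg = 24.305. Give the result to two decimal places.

-23.02 percentage points

M((Mg₀.₄₀Fe₀.₆₀)CaSi₂O₆) = 235.471 g/mol, so wt% Ca = 40.078/235.471 × 100 = 17.02%.
M(CaCO₃) = 100.086 g/mol, so wt% Ca = 40.078/100.086 × 100 = 40.04%.
17.02 − 40.04 = -23.02 pp.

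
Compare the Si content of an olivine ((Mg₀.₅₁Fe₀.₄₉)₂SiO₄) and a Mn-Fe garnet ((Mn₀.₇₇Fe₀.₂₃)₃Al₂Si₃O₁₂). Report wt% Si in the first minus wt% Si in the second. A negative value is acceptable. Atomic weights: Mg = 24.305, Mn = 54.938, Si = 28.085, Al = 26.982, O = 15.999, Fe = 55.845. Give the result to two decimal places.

M((Mg₀.₅₁Fe₀.₄₉)₂SiO₄) = 171.600 g/mol, so wt% Si = 28.085/171.600 × 100 = 16.37%.
M((Mn₀.₇₇Fe₀.₂₃)₃Al₂Si₃O₁₂) = 495.647 g/mol, so wt% Si = 84.255/495.647 × 100 = 17.00%.
16.37 − 17.00 = -0.63 pp.

-0.63 percentage points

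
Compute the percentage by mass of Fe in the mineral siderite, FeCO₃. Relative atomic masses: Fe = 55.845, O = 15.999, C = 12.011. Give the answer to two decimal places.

Formula mass = 1×55.845 + 1×12.011 + 3×15.999 = 115.853 g/mol, of which 55.845 g is Fe.
So Fe makes up 55.845/115.853 = 0.4820 of the mass, i.e. 48.20%.

48.20 wt%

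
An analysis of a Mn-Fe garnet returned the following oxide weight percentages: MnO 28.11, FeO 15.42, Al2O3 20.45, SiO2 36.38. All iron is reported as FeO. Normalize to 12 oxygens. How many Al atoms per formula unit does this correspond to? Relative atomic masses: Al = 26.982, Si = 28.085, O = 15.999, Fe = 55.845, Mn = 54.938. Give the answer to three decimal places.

1.986 Al apfu

MnO: 28.11/70.937 = 0.39627 mol → 0.39627 mol Mn, 0.39627 mol O.
FeO: 15.42/71.844 = 0.21463 mol → 0.21463 mol Fe, 0.21463 mol O.
Al2O3: 20.45/101.961 = 0.20057 mol → 0.40114 mol Al, 0.60171 mol O.
SiO2: 36.38/60.083 = 0.60550 mol → 0.60550 mol Si, 1.21100 mol O.
Total oxygen = 2.42361 mol. Normalization factor = 12/2.42361 = 4.95129.
Al per 12 O = 0.40114 × 4.95129 = 1.986.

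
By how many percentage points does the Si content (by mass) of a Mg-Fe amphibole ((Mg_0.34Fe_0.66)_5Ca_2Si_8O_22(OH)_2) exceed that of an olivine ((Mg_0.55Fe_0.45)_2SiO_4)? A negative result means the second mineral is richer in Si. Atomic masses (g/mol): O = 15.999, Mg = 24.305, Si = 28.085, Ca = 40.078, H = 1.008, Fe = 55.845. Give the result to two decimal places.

Si in (Mg_0.34Fe_0.66)_5Ca_2Si_8O_22(OH)_2: molar mass 916.435 g/mol; 8×28.085 = 224.680 g → 24.52 wt%.
Si in (Mg_0.55Fe_0.45)_2SiO_4: molar mass 169.077 g/mol; 1×28.085 = 28.085 g → 16.61 wt%.
Difference = 24.52 − 16.61 = 7.91 percentage points.

7.91 percentage points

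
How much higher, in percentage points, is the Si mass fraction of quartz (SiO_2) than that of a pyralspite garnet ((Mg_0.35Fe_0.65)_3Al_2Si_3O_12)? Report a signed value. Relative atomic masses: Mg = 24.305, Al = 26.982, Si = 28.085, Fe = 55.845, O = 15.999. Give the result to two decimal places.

Si in SiO_2: molar mass 60.083 g/mol; 1×28.085 = 28.085 g → 46.74 wt%.
Si in (Mg_0.35Fe_0.65)_3Al_2Si_3O_12: molar mass 464.625 g/mol; 3×28.085 = 84.255 g → 18.13 wt%.
Difference = 46.74 − 18.13 = 28.61 percentage points.

28.61 percentage points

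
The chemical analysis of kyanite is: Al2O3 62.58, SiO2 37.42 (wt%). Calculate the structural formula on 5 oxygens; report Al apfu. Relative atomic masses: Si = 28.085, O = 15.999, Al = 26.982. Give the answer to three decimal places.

1.988 Al apfu

Al2O3: 62.58/101.961 = 0.61376 mol → 1.22752 mol Al, 1.84128 mol O.
SiO2: 37.42/60.083 = 0.62281 mol → 0.62281 mol Si, 1.24562 mol O.
Total oxygen = 3.08690 mol. Normalization factor = 5/3.08690 = 1.61975.
Al per 5 O = 1.22752 × 1.61975 = 1.988.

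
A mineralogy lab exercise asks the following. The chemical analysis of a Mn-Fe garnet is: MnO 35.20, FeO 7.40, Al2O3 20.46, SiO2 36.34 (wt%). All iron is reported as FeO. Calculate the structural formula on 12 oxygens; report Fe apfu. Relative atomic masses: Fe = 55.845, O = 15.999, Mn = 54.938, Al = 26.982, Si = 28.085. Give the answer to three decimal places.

MnO (M=70.937): mol = 0.49621; Mn = 0.49621, O = 0.49621.
FeO (M=71.844): mol = 0.10300; Fe = 0.10300, O = 0.10300.
Al2O3 (M=101.961): mol = 0.20066; Al = 0.40132, O = 0.60198.
SiO2 (M=60.083): mol = 0.60483; Si = 0.60483, O = 1.20966.
ΣO = 2.41085; factor = 12/ΣO = 4.97750.
Fe apfu = 0.10300 × 4.97750 = 0.513.

0.513 Fe apfu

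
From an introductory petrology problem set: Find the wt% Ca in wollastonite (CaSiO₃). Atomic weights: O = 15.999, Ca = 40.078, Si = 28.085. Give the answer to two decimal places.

34.50 wt%

Molar mass of CaSiO₃: 1*40.078 + 1*28.085 + 3*15.999 = 116.160 g/mol.
Mass of Ca per formula unit: 1 × 40.078 = 40.078 g.
Weight fraction Ca = 40.078 / 116.160 = 0.3450.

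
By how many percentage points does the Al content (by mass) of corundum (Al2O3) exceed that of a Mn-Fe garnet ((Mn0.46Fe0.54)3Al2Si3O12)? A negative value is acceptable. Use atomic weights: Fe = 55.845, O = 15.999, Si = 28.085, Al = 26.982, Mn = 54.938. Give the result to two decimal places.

Al in Al2O3: molar mass 101.961 g/mol; 2×26.982 = 53.964 g → 52.93 wt%.
Al in (Mn0.46Fe0.54)3Al2Si3O12: molar mass 496.490 g/mol; 2×26.982 = 53.964 g → 10.87 wt%.
Difference = 52.93 − 10.87 = 42.06 percentage points.

42.06 percentage points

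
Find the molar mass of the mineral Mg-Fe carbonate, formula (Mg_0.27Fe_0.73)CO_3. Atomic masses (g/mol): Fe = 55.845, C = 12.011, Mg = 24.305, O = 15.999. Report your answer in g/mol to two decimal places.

107.34 g/mol

M = 0.27·24.305 + 0.73·55.845 + 1·12.011 + 3·15.999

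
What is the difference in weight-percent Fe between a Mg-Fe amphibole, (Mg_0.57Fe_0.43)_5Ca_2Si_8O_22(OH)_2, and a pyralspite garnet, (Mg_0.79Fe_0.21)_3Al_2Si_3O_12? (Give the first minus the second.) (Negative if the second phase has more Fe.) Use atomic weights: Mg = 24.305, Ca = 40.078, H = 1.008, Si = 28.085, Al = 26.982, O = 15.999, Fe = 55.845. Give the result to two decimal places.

First mineral: 120.067 g Fe in 880.164 g formula = 13.64 wt% Fe.
Second mineral: 35.182 g Fe in 422.992 g formula = 8.32 wt% Fe.
13.64% − 8.32% gives a difference of 5.32 percentage points.

5.32 percentage points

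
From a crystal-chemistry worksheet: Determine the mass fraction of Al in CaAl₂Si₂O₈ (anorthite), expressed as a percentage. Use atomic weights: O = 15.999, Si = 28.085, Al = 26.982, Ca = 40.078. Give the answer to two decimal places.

19.40 mass %

Molar mass of CaAl₂Si₂O₈: 1·40.078 + 2·26.982 + 2·28.085 + 8·15.999 = 278.204 g/mol.
Mass of Al per formula unit: 2 × 26.982 = 53.964 g.
Weight fraction Al = 53.964 / 278.204 = 0.1940.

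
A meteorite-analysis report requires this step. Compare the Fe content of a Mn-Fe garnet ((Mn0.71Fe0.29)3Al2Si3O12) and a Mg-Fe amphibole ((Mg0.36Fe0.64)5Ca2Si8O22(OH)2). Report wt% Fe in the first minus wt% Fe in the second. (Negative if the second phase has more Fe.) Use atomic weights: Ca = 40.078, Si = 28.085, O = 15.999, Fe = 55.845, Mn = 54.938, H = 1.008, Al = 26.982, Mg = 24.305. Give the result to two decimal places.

First mineral: 48.585 g Fe in 495.810 g formula = 9.80 wt% Fe.
Second mineral: 178.704 g Fe in 913.281 g formula = 19.57 wt% Fe.
9.80% − 19.57% gives a difference of -9.77 percentage points.

-9.77 percentage points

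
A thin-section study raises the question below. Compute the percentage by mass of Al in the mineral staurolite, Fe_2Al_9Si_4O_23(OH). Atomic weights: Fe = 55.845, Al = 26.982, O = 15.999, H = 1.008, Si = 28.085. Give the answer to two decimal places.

Formula mass = 2×55.845 + 9×26.982 + 4×28.085 + 24×15.999 + 1×1.008 = 851.852 g/mol, of which 242.838 g is Al.
So Al makes up 242.838/851.852 = 0.2851 of the mass, i.e. 28.51%.

28.51 wt%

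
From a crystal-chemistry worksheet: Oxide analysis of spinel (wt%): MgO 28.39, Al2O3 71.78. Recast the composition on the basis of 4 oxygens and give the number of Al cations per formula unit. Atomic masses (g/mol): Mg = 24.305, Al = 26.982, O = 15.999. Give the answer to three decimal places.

2.000 Al apfu

28.39 wt% MgO ÷ 40.304 g/mol = 0.70440 mol, giving 0.70440 Mg and 0.70440 O.
71.78 wt% Al2O3 ÷ 101.961 g/mol = 0.70399 mol, giving 1.40798 Al and 2.11197 O.
Oxygen sums to 2.81637; scaling by 4/2.81637 = 1.42027 puts the formula on 4 O.
Al: 1.40798 × 1.42027 = 2.000 atoms per formula unit.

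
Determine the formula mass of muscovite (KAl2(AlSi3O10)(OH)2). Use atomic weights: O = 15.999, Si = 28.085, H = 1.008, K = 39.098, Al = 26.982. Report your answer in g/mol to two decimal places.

The formula mass is the sum 1×39.098 + 3×26.982 + 3×28.085 + 12×15.999 + 2×1.008.

398.30 g/mol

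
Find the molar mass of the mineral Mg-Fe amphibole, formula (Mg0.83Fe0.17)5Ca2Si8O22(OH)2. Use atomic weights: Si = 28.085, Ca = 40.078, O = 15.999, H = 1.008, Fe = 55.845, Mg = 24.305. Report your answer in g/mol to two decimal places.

839.16 g/mol

M = 4.15(24.305) + 0.85(55.845) + 2(40.078) + 8(28.085) + 24(15.999) + 2(1.008)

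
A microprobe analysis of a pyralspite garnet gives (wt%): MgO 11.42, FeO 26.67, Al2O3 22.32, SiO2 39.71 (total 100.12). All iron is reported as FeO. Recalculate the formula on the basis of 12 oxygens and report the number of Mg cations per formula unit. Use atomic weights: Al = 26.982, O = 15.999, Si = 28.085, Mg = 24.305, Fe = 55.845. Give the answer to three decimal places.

1.291 Mg apfu

11.42 wt% MgO ÷ 40.304 g/mol = 0.28335 mol, giving 0.28335 Mg and 0.28335 O.
26.67 wt% FeO ÷ 71.844 g/mol = 0.37122 mol, giving 0.37122 Fe and 0.37122 O.
22.32 wt% Al2O3 ÷ 101.961 g/mol = 0.21891 mol, giving 0.43782 Al and 0.65673 O.
39.71 wt% SiO2 ÷ 60.083 g/mol = 0.66092 mol, giving 0.66092 Si and 1.32184 O.
Oxygen sums to 2.63314; scaling by 12/2.63314 = 4.55730 puts the formula on 12 O.
Mg: 0.28335 × 4.55730 = 1.291 atoms per formula unit.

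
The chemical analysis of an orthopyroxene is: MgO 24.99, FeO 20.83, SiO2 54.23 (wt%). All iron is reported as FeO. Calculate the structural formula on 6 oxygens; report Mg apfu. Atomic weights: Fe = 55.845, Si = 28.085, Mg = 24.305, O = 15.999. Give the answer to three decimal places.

24.99 wt% MgO ÷ 40.304 g/mol = 0.62004 mol, giving 0.62004 Mg and 0.62004 O.
20.83 wt% FeO ÷ 71.844 g/mol = 0.28993 mol, giving 0.28993 Fe and 0.28993 O.
54.23 wt% SiO2 ÷ 60.083 g/mol = 0.90258 mol, giving 0.90258 Si and 1.80516 O.
Oxygen sums to 2.71513; scaling by 6/2.71513 = 2.20984 puts the formula on 6 O.
Mg: 0.62004 × 2.20984 = 1.370 atoms per formula unit.

1.370 Mg apfu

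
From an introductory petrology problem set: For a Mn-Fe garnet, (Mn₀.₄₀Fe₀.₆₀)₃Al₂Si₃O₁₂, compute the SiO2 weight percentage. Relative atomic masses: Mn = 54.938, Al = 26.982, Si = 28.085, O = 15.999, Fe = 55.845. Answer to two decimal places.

Formula mass = 496.654 g/mol.
3 Si → 3.0000 mol SiO2 per formula unit; M(SiO2) = 60.083, so SiO2 mass = 180.249 g.
180.249/496.654 × 100 = 36.29 wt%.

36.29 wt%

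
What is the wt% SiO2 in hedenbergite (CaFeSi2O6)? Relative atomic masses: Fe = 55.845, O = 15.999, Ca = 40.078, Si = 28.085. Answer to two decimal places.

48.44 wt%

M(CaFeSi2O6) = 248.087 g/mol; M(SiO2) = 60.083 g/mol.
Moles SiO2 per formula unit = 2 Si ÷ 1 = 2.0000.
SiO2 fraction = (2.0000 × 60.083) / 248.087 = 120.166/248.087 = 0.4844.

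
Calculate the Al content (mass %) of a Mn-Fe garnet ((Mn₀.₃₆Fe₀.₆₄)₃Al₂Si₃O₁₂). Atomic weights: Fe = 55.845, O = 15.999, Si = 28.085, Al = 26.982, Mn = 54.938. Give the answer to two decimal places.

10.86 mass %

Formula mass = 1.08×54.938 + 1.92×55.845 + 2×26.982 + 3×28.085 + 12×15.999 = 496.762 g/mol, of which 53.964 g is Al.
So Al makes up 53.964/496.762 = 0.1086 of the mass, i.e. 10.86%.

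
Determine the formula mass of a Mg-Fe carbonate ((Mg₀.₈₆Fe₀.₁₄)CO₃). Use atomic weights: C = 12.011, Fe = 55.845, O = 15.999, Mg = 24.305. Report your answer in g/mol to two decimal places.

88.73 g/mol

M = 0.86(24.305) + 0.14(55.845) + 1(12.011) + 3(15.999)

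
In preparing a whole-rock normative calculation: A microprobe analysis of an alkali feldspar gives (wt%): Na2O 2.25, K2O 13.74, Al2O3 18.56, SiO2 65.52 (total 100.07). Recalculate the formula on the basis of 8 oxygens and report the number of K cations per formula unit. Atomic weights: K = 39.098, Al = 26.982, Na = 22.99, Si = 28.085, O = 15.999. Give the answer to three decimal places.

0.802 K apfu

2.25 wt% Na2O ÷ 61.979 g/mol = 0.03630 mol, giving 0.07260 Na and 0.03630 O.
13.74 wt% K2O ÷ 94.195 g/mol = 0.14587 mol, giving 0.29174 K and 0.14587 O.
18.56 wt% Al2O3 ÷ 101.961 g/mol = 0.18203 mol, giving 0.36406 Al and 0.54609 O.
65.52 wt% SiO2 ÷ 60.083 g/mol = 1.09049 mol, giving 1.09049 Si and 2.18098 O.
Oxygen sums to 2.90924; scaling by 8/2.90924 = 2.74986 puts the formula on 8 O.
K: 0.29174 × 2.74986 = 0.802 atoms per formula unit.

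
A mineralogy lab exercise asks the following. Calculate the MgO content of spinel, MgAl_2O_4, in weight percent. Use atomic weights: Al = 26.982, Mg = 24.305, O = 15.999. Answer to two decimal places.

Formula mass = 142.265 g/mol.
1 Mg → 1.0000 mol MgO per formula unit; M(MgO) = 40.304, so MgO mass = 40.304 g.
40.304/142.265 × 100 = 28.33 wt%.

28.33 wt%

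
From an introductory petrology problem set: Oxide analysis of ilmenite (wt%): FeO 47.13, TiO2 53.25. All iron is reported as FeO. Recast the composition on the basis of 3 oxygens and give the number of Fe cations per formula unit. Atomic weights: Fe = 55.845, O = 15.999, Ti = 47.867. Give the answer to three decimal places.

0.989 Fe apfu

FeO: 47.13/71.844 = 0.65600 mol → 0.65600 mol Fe, 0.65600 mol O.
TiO2: 53.25/79.865 = 0.66675 mol → 0.66675 mol Ti, 1.33350 mol O.
Total oxygen = 1.98950 mol. Normalization factor = 3/1.98950 = 1.50792.
Fe per 3 O = 0.65600 × 1.50792 = 0.989.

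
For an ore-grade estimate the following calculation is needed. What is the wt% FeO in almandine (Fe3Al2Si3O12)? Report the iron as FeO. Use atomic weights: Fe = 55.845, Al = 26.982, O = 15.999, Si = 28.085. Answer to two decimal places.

43.30 wt%

Formula mass = 497.742 g/mol.
3 Fe → 3.0000 mol FeO per formula unit; M(FeO) = 71.844, so FeO mass = 215.532 g.
215.532/497.742 × 100 = 43.30 wt%.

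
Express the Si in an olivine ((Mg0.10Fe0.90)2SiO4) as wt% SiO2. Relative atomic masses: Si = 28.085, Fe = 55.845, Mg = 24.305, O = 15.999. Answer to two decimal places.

30.43 wt%

M((Mg0.10Fe0.90)2SiO4) = 197.463 g/mol; M(SiO2) = 60.083 g/mol.
Moles SiO2 per formula unit = 1 Si ÷ 1 = 1.0000.
SiO2 fraction = (1.0000 × 60.083) / 197.463 = 60.083/197.463 = 0.3043.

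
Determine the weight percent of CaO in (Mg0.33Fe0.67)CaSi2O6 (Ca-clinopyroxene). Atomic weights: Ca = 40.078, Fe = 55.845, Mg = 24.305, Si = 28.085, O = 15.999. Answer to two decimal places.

23.59 wt%

Formula mass = 237.679 g/mol.
1 Ca → 1.0000 mol CaO per formula unit; M(CaO) = 56.077, so CaO mass = 56.077 g.
56.077/237.679 × 100 = 23.59 wt%.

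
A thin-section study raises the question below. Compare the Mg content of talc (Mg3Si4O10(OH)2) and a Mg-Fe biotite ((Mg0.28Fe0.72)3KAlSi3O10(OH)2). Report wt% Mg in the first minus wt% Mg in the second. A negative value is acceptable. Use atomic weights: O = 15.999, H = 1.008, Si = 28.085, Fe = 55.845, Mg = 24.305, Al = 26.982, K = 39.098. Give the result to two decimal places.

15.02 percentage points

First mineral: 72.915 g Mg in 379.259 g formula = 19.23 wt% Mg.
Second mineral: 20.416 g Mg in 485.380 g formula = 4.21 wt% Mg.
19.23% − 4.21% gives a difference of 15.02 percentage points.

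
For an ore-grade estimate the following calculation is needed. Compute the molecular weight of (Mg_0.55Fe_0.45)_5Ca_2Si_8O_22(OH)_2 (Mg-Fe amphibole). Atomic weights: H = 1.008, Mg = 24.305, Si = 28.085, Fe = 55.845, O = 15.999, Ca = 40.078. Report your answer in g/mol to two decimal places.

883.32 g/mol

M = 2.75(24.305) + 2.25(55.845) + 2(40.078) + 8(28.085) + 24(15.999) + 2(1.008)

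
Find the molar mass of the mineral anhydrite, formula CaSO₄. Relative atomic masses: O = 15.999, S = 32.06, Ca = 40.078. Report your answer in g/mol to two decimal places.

M = 1×40.078 + 1×32.06 + 4×15.999

136.13 g/mol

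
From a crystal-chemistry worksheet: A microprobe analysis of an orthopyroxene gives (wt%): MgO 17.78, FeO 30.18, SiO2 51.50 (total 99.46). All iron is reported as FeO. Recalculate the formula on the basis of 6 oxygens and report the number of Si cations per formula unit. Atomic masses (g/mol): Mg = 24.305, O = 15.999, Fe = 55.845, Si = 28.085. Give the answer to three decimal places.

MgO: 17.78/40.304 = 0.44115 mol → 0.44115 mol Mg, 0.44115 mol O.
FeO: 30.18/71.844 = 0.42008 mol → 0.42008 mol Fe, 0.42008 mol O.
SiO2: 51.50/60.083 = 0.85715 mol → 0.85715 mol Si, 1.71430 mol O.
Total oxygen = 2.57553 mol. Normalization factor = 6/2.57553 = 2.32962.
Si per 6 O = 0.85715 × 2.32962 = 1.997.

1.997 Si apfu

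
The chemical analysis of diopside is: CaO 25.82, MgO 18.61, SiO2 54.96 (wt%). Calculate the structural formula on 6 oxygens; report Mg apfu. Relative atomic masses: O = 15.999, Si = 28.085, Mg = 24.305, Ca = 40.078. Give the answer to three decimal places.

1.007 Mg apfu

CaO: 25.82/56.077 = 0.46044 mol → 0.46044 mol Ca, 0.46044 mol O.
MgO: 18.61/40.304 = 0.46174 mol → 0.46174 mol Mg, 0.46174 mol O.
SiO2: 54.96/60.083 = 0.91473 mol → 0.91473 mol Si, 1.82946 mol O.
Total oxygen = 2.75164 mol. Normalization factor = 6/2.75164 = 2.18052.
Mg per 6 O = 0.46174 × 2.18052 = 1.007.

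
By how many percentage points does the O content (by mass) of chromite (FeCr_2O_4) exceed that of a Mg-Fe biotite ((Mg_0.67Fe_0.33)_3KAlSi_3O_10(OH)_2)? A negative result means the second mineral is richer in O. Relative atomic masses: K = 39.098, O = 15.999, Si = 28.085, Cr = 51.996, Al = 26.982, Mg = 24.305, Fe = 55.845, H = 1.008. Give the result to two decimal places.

O in FeCr_2O_4: molar mass 223.833 g/mol; 4×15.999 = 63.996 g → 28.59 wt%.
O in (Mg_0.67Fe_0.33)_3KAlSi_3O_10(OH)_2: molar mass 448.479 g/mol; 12×15.999 = 191.988 g → 42.81 wt%.
Difference = 28.59 − 42.81 = -14.22 percentage points.

-14.22 percentage points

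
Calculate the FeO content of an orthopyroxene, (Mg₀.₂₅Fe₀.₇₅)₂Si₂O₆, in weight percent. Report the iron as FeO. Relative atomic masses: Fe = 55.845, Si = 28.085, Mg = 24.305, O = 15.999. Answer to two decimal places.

43.44 wt%

Formula mass = 248.084 g/mol.
1.50 Fe → 1.5000 mol FeO per formula unit; M(FeO) = 71.844, so FeO mass = 107.766 g.
107.766/248.084 × 100 = 43.44 wt%.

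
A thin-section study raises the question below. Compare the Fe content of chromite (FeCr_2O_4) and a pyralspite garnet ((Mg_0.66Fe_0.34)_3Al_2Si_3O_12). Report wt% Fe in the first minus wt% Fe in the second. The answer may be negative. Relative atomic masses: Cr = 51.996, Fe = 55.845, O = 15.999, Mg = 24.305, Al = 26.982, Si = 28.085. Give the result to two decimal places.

11.86 percentage points

First mineral: 55.845 g Fe in 223.833 g formula = 24.95 wt% Fe.
Second mineral: 56.962 g Fe in 435.293 g formula = 13.09 wt% Fe.
24.95% − 13.09% gives a difference of 11.86 percentage points.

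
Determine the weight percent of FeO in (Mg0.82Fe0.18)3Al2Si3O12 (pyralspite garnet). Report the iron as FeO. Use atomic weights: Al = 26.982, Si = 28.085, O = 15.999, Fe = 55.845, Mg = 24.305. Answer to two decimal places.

Molar mass of (Mg0.82Fe0.18)3Al2Si3O12 = 2.46*24.305 + 0.54*55.845 + 2*26.982 + 3*28.085 + 12*15.999 = 420.154 g/mol.
Each formula unit contains 0.54 Fe, equivalent to 0.54/1 = 0.5400 mol FeO.
M(FeO) = 1×55.845 + 1×15.999 = 71.844 g/mol.
Mass of FeO per formula unit = 0.5400 × 71.844 = 38.796 g.
FeO wt% = 38.796 / 420.154 × 100 = 9.23%.

9.23 wt%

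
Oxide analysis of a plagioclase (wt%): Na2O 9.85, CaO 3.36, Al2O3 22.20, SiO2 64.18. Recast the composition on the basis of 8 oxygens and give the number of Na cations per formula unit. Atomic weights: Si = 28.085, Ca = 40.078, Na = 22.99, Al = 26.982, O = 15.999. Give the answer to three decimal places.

0.845 Na apfu

Na2O (M=61.979): mol = 0.15892; Na = 0.31784, O = 0.15892.
CaO (M=56.077): mol = 0.05992; Ca = 0.05992, O = 0.05992.
Al2O3 (M=101.961): mol = 0.21773; Al = 0.43546, O = 0.65319.
SiO2 (M=60.083): mol = 1.06819; Si = 1.06819, O = 2.13638.
ΣO = 3.00841; factor = 8/ΣO = 2.65921.
Na apfu = 0.31784 × 2.65921 = 0.845.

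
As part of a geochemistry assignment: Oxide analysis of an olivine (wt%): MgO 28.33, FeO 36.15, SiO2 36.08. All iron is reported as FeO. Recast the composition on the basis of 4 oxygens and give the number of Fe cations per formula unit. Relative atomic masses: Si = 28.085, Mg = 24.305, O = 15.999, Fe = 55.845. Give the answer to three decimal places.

MgO: 28.33/40.304 = 0.70291 mol → 0.70291 mol Mg, 0.70291 mol O.
FeO: 36.15/71.844 = 0.50317 mol → 0.50317 mol Fe, 0.50317 mol O.
SiO2: 36.08/60.083 = 0.60050 mol → 0.60050 mol Si, 1.20100 mol O.
Total oxygen = 2.40708 mol. Normalization factor = 4/2.40708 = 1.66176.
Fe per 4 O = 0.50317 × 1.66176 = 0.836.

0.836 Fe apfu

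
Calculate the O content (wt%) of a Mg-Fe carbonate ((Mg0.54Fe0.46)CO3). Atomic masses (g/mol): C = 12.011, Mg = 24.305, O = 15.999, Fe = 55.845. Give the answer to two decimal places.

Molar mass of (Mg0.54Fe0.46)CO3: 0.54×24.305 + 0.46×55.845 + 1×12.011 + 3×15.999 = 98.821 g/mol.
Mass of O per formula unit: 3 × 15.999 = 47.997 g.
Weight fraction O = 47.997 / 98.821 = 0.4857.

48.57 wt%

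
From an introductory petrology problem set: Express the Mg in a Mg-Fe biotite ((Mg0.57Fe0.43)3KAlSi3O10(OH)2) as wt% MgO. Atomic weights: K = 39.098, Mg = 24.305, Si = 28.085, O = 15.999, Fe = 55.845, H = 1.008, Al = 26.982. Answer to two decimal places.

15.05 wt%

Formula mass = 457.941 g/mol.
1.71 Mg → 1.7100 mol MgO per formula unit; M(MgO) = 40.304, so MgO mass = 68.920 g.
68.920/457.941 × 100 = 15.05 wt%.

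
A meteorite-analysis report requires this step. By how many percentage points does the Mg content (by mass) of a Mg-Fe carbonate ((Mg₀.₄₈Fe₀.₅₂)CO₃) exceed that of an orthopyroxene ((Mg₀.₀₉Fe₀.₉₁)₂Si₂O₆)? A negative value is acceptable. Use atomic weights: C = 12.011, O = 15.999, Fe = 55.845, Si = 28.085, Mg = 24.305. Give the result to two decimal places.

9.89 percentage points

Mg in (Mg₀.₄₈Fe₀.₅₂)CO₃: molar mass 100.714 g/mol; 0.48×24.305 = 11.666 g → 11.58 wt%.
Mg in (Mg₀.₀₉Fe₀.₉₁)₂Si₂O₆: molar mass 258.177 g/mol; 0.18×24.305 = 4.375 g → 1.69 wt%.
Difference = 11.58 − 1.69 = 9.89 percentage points.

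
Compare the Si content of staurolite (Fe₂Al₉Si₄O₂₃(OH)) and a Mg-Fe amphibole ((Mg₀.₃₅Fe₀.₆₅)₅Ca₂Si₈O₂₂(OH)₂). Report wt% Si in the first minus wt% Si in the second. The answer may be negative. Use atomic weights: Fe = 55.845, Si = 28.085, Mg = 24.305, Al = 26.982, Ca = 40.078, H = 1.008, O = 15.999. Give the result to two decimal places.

-11.37 percentage points

First mineral: 112.340 g Si in 851.852 g formula = 13.19 wt% Si.
Second mineral: 224.680 g Si in 914.858 g formula = 24.56 wt% Si.
13.19% − 24.56% gives a difference of -11.37 percentage points.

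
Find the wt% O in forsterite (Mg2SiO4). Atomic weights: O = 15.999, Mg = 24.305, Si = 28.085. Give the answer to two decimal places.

Formula mass = 2×24.305 + 1×28.085 + 4×15.999 = 140.691 g/mol, of which 63.996 g is O.
So O makes up 63.996/140.691 = 0.4549 of the mass, i.e. 45.49%.

45.49 weight percent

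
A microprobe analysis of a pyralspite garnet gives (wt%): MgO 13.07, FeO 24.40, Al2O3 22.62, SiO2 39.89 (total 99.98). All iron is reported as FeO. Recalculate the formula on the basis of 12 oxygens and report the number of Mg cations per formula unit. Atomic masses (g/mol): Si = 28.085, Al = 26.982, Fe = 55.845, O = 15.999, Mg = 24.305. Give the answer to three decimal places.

MgO: 13.07/40.304 = 0.32429 mol → 0.32429 mol Mg, 0.32429 mol O.
FeO: 24.40/71.844 = 0.33962 mol → 0.33962 mol Fe, 0.33962 mol O.
Al2O3: 22.62/101.961 = 0.22185 mol → 0.44370 mol Al, 0.66555 mol O.
SiO2: 39.89/60.083 = 0.66391 mol → 0.66391 mol Si, 1.32782 mol O.
Total oxygen = 2.65728 mol. Normalization factor = 12/2.65728 = 4.51590.
Mg per 12 O = 0.32429 × 4.51590 = 1.464.

1.464 Mg apfu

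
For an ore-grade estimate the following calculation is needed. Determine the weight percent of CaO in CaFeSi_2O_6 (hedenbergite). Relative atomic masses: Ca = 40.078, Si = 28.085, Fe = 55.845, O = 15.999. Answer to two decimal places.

Molar mass of CaFeSi_2O_6 = 1·40.078 + 1·55.845 + 2·28.085 + 6·15.999 = 248.087 g/mol.
Each formula unit contains 1 Ca, equivalent to 1/1 = 1.0000 mol CaO.
M(CaO) = 1×40.078 + 1×15.999 = 56.077 g/mol.
Mass of CaO per formula unit = 1.0000 × 56.077 = 56.077 g.
CaO wt% = 56.077 / 248.087 × 100 = 22.60%.

22.60 wt%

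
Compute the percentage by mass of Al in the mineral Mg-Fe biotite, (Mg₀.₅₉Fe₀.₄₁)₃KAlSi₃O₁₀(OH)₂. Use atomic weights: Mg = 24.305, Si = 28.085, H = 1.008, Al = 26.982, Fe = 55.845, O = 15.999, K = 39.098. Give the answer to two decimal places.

5.92 weight percent

Formula mass = 1.77×24.305 + 1.23×55.845 + 1×39.098 + 1×26.982 + 3×28.085 + 12×15.999 + 2×1.008 = 456.048 g/mol, of which 26.982 g is Al.
So Al makes up 26.982/456.048 = 0.0592 of the mass, i.e. 5.92%.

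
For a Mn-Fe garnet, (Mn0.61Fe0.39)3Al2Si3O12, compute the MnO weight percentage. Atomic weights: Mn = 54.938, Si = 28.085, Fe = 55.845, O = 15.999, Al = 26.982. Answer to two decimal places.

26.17 wt%

M((Mn0.61Fe0.39)3Al2Si3O12) = 496.082 g/mol; M(MnO) = 70.937 g/mol.
Moles MnO per formula unit = 1.83 Mn ÷ 1 = 1.8300.
MnO fraction = (1.8300 × 70.937) / 496.082 = 129.815/496.082 = 0.2617.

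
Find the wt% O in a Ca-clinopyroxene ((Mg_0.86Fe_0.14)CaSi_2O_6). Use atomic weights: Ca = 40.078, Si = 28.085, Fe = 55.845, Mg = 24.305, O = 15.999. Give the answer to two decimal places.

M((Mg_0.86Fe_0.14)CaSi_2O_6) = 220.963 g/mol.
O contributes 6 × 15.999 = 95.994 g per mole.
95.994/220.963 = 0.4344 → 43.44%.

43.44 wt%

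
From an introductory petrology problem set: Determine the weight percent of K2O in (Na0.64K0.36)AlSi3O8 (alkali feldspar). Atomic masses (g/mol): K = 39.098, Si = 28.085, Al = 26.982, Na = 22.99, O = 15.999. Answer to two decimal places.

6.33 wt%

Formula mass = 268.018 g/mol.
0.36 K → 0.1800 mol K2O per formula unit; M(K2O) = 94.195, so K2O mass = 16.955 g.
16.955/268.018 × 100 = 6.33 wt%.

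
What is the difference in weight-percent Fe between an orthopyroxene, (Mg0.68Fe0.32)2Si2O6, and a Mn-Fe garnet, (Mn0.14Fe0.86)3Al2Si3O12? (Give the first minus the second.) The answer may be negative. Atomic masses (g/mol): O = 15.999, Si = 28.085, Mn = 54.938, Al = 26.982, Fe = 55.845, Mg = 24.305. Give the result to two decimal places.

-12.79 percentage points

M((Mg0.68Fe0.32)2Si2O6) = 220.960 g/mol, so wt% Fe = 35.741/220.960 × 100 = 16.18%.
M((Mn0.14Fe0.86)3Al2Si3O12) = 497.361 g/mol, so wt% Fe = 144.080/497.361 × 100 = 28.97%.
16.18 − 28.97 = -12.79 pp.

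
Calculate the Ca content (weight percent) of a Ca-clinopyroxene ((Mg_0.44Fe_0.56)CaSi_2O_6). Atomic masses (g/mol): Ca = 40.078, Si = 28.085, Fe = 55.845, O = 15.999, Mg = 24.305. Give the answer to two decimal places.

Molar mass of (Mg_0.44Fe_0.56)CaSi_2O_6: 0.44×24.305 + 0.56×55.845 + 1×40.078 + 2×28.085 + 6×15.999 = 234.209 g/mol.
Mass of Ca per formula unit: 1 × 40.078 = 40.078 g.
Weight fraction Ca = 40.078 / 234.209 = 0.1711.

17.11 weight percent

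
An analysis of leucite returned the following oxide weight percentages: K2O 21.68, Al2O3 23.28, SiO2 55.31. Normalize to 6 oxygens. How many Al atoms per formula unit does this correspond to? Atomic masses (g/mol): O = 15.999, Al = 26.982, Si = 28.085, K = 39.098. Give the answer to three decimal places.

K2O (M=94.195): mol = 0.23016; K = 0.46032, O = 0.23016.
Al2O3 (M=101.961): mol = 0.22832; Al = 0.45664, O = 0.68496.
SiO2 (M=60.083): mol = 0.92056; Si = 0.92056, O = 1.84112.
ΣO = 2.75624; factor = 6/ΣO = 2.17688.
Al apfu = 0.45664 × 2.17688 = 0.994.

0.994 Al apfu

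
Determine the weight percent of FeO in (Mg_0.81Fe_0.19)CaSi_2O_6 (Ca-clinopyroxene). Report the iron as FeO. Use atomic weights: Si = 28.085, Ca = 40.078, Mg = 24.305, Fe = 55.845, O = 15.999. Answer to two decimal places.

M((Mg_0.81Fe_0.19)CaSi_2O_6) = 222.540 g/mol; M(FeO) = 71.844 g/mol.
Moles FeO per formula unit = 0.19 Fe ÷ 1 = 0.1900.
FeO fraction = (0.1900 × 71.844) / 222.540 = 13.650/222.540 = 0.0613.

6.13 wt%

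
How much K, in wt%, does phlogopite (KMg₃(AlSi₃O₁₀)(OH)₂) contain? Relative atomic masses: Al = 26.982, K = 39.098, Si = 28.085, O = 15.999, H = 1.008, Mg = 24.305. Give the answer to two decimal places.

9.37 wt%

Formula mass = 1*39.098 + 3*24.305 + 1*26.982 + 3*28.085 + 12*15.999 + 2*1.008 = 417.254 g/mol, of which 39.098 g is K.
So K makes up 39.098/417.254 = 0.0937 of the mass, i.e. 9.37%.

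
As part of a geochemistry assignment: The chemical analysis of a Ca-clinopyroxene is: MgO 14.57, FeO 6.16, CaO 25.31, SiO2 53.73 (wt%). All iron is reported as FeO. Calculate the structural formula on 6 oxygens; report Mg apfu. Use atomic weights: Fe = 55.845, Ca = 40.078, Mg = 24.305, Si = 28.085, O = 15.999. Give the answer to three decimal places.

0.807 Mg apfu

14.57 wt% MgO ÷ 40.304 g/mol = 0.36150 mol, giving 0.36150 Mg and 0.36150 O.
6.16 wt% FeO ÷ 71.844 g/mol = 0.08574 mol, giving 0.08574 Fe and 0.08574 O.
25.31 wt% CaO ÷ 56.077 g/mol = 0.45134 mol, giving 0.45134 Ca and 0.45134 O.
53.73 wt% SiO2 ÷ 60.083 g/mol = 0.89426 mol, giving 0.89426 Si and 1.78852 O.
Oxygen sums to 2.68710; scaling by 6/2.68710 = 2.23289 puts the formula on 6 O.
Mg: 0.36150 × 2.23289 = 0.807 atoms per formula unit.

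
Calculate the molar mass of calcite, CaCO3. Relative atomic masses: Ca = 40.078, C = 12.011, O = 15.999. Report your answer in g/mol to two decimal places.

Ca: 1 × 40.078 = 40.0780
C: 1 × 12.011 = 12.0110
O: 3 × 15.999 = 47.9970
Summing the contributions gives the formula mass.

100.09 g/mol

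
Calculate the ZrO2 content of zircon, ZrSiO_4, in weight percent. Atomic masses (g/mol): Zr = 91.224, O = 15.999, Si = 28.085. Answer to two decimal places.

M(ZrSiO_4) = 183.305 g/mol; M(ZrO2) = 123.222 g/mol.
Moles ZrO2 per formula unit = 1 Zr ÷ 1 = 1.0000.
ZrO2 fraction = (1.0000 × 123.222) / 183.305 = 123.222/183.305 = 0.6722.

67.22 wt%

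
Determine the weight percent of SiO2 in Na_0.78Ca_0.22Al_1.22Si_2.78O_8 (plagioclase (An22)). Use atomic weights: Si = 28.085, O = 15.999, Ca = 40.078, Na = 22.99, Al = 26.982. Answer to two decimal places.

M(Na_0.78Ca_0.22Al_1.22Si_2.78O_8) = 265.736 g/mol; M(SiO2) = 60.083 g/mol.
Moles SiO2 per formula unit = 2.78 Si ÷ 1 = 2.7800.
SiO2 fraction = (2.7800 × 60.083) / 265.736 = 167.031/265.736 = 0.6286.

62.86 wt%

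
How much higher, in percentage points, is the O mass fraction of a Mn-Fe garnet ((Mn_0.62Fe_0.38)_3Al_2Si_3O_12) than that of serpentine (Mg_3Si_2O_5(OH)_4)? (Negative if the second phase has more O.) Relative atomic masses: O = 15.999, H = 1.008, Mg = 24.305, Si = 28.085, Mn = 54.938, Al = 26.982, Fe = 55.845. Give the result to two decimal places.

-13.26 percentage points

M((Mn_0.62Fe_0.38)_3Al_2Si_3O_12) = 496.055 g/mol, so wt% O = 191.988/496.055 × 100 = 38.70%.
M(Mg_3Si_2O_5(OH)_4) = 277.108 g/mol, so wt% O = 143.991/277.108 × 100 = 51.96%.
38.70 − 51.96 = -13.26 pp.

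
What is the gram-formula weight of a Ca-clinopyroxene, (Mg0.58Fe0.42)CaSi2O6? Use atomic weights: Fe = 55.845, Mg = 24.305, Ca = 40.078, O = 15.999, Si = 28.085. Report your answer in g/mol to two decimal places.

229.79 g/mol

Mg: 0.58 × 24.305 = 14.0969
Fe: 0.42 × 55.845 = 23.4549
Ca: 1 × 40.078 = 40.0780
Si: 2 × 28.085 = 56.1700
O: 6 × 15.999 = 95.9940
Summing the contributions gives the formula mass.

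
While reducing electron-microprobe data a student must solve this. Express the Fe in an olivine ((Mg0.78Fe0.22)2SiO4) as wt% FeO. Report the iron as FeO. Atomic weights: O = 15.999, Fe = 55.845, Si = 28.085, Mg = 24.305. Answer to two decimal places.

20.45 wt%

Molar mass of (Mg0.78Fe0.22)2SiO4 = 1.56·24.305 + 0.44·55.845 + 1·28.085 + 4·15.999 = 154.569 g/mol.
Each formula unit contains 0.44 Fe, equivalent to 0.44/1 = 0.4400 mol FeO.
M(FeO) = 1×55.845 + 1×15.999 = 71.844 g/mol.
Mass of FeO per formula unit = 0.4400 × 71.844 = 31.611 g.
FeO wt% = 31.611 / 154.569 × 100 = 20.45%.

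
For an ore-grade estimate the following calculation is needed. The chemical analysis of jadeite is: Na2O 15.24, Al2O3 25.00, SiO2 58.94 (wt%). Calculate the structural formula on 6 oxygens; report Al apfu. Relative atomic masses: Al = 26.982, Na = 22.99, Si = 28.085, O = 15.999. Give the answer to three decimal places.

1.000 Al apfu

Na2O: 15.24/61.979 = 0.24589 mol → 0.49178 mol Na, 0.24589 mol O.
Al2O3: 25.00/101.961 = 0.24519 mol → 0.49038 mol Al, 0.73557 mol O.
SiO2: 58.94/60.083 = 0.98098 mol → 0.98098 mol Si, 1.96196 mol O.
Total oxygen = 2.94342 mol. Normalization factor = 6/2.94342 = 2.03845.
Al per 6 O = 0.49038 × 2.03845 = 1.000.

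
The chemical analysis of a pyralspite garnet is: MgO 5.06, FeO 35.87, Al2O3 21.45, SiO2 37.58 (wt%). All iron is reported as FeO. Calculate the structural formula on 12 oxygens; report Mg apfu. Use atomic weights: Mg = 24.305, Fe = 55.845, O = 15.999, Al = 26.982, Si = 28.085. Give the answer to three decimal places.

0.601 Mg apfu

5.06 wt% MgO ÷ 40.304 g/mol = 0.12555 mol, giving 0.12555 Mg and 0.12555 O.
35.87 wt% FeO ÷ 71.844 g/mol = 0.49928 mol, giving 0.49928 Fe and 0.49928 O.
21.45 wt% Al2O3 ÷ 101.961 g/mol = 0.21037 mol, giving 0.42074 Al and 0.63111 O.
37.58 wt% SiO2 ÷ 60.083 g/mol = 0.62547 mol, giving 0.62547 Si and 1.25094 O.
Oxygen sums to 2.50688; scaling by 12/2.50688 = 4.78683 puts the formula on 12 O.
Mg: 0.12555 × 4.78683 = 0.601 atoms per formula unit.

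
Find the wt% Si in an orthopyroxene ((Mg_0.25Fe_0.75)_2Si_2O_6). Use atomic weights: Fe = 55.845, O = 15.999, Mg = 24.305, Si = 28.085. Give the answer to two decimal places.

22.64 mass %

Formula mass = 0.50*24.305 + 1.50*55.845 + 2*28.085 + 6*15.999 = 248.084 g/mol, of which 56.170 g is Si.
So Si makes up 56.170/248.084 = 0.2264 of the mass, i.e. 22.64%.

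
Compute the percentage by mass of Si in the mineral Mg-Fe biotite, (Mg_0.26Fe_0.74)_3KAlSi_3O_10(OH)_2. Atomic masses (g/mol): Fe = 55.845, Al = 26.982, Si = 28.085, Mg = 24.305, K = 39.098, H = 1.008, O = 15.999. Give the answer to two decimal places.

M((Mg_0.26Fe_0.74)_3KAlSi_3O_10(OH)_2) = 487.273 g/mol.
Si contributes 3 × 28.085 = 84.255 g per mole.
84.255/487.273 = 0.1729 → 17.29%.

17.29 weight percent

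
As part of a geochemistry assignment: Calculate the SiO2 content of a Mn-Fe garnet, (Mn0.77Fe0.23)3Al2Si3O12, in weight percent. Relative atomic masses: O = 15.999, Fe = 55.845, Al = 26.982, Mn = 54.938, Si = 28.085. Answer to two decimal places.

Molar mass of (Mn0.77Fe0.23)3Al2Si3O12 = 2.31×54.938 + 0.69×55.845 + 2×26.982 + 3×28.085 + 12×15.999 = 495.647 g/mol.
Each formula unit contains 3 Si, equivalent to 3/1 = 3.0000 mol SiO2.
M(SiO2) = 1×28.085 + 2×15.999 = 60.083 g/mol.
Mass of SiO2 per formula unit = 3.0000 × 60.083 = 180.249 g.
SiO2 wt% = 180.249 / 495.647 × 100 = 36.37%.

36.37 wt%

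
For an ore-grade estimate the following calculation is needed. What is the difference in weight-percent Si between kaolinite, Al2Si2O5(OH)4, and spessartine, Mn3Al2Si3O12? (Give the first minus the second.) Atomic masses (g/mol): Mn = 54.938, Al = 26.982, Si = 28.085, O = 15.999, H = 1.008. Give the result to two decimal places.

4.74 percentage points

First mineral: 56.170 g Si in 258.157 g formula = 21.76 wt% Si.
Second mineral: 84.255 g Si in 495.021 g formula = 17.02 wt% Si.
21.76% − 17.02% gives a difference of 4.74 percentage points.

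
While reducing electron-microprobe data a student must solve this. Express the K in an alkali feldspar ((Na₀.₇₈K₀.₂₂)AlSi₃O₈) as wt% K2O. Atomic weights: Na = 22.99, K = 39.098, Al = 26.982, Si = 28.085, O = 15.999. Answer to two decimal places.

Formula mass = 265.763 g/mol.
0.22 K → 0.1100 mol K2O per formula unit; M(K2O) = 94.195, so K2O mass = 10.361 g.
10.361/265.763 × 100 = 3.90 wt%.

3.90 wt%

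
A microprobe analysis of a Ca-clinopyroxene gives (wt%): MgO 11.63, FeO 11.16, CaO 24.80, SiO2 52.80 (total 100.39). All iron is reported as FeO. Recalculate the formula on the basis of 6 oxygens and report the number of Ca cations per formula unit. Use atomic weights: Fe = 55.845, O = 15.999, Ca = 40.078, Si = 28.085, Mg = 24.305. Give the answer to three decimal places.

1.004 Ca apfu

MgO (M=40.304): mol = 0.28856; Mg = 0.28856, O = 0.28856.
FeO (M=71.844): mol = 0.15534; Fe = 0.15534, O = 0.15534.
CaO (M=56.077): mol = 0.44225; Ca = 0.44225, O = 0.44225.
SiO2 (M=60.083): mol = 0.87878; Si = 0.87878, O = 1.75756.
ΣO = 2.64371; factor = 6/ΣO = 2.26954.
Ca apfu = 0.44225 × 2.26954 = 1.004.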